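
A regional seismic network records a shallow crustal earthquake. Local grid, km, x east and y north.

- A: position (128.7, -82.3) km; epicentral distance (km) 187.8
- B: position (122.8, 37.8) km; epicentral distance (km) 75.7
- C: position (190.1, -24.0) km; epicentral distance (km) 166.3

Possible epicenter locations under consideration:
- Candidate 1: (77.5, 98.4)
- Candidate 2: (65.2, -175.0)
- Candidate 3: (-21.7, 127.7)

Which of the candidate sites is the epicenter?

Candidate 1

For each candidate, compare |candidate − station| to the reported distance:
Candidate 1: residuals A 0.0, B 0.0, C 0.0 → max 0.0 km
Candidate 2: residuals A 75.4, B 144.8, C 29.7 → max 144.8 km
Candidate 3: residuals A 70.5, B 94.5, C 94.2 → max 94.5 km
Only Candidate 1 has all residuals ≈ 0.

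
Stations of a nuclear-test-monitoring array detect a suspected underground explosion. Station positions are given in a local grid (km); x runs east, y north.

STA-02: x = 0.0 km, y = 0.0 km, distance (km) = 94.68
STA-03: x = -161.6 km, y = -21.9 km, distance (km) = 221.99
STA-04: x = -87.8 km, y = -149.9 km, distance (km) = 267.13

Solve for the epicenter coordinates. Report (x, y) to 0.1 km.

Circle about each station: x² + y² = 94.68²; (x + 161.6)² + (y + 21.9)² = 221.99²; (x + 87.8)² + (y + 149.9)² = 267.13².
Subtracting the STA-02 equation from the STA-03 and STA-04 equations removes the quadratic terms:
-323.2 x − 43.8 y = -13721.09
-175.6 x − 299.8 y = -32215.28
Solving the 2×2 system: x ≈ 30.3, y ≈ 89.7 km.

x ≈ 30.3 km, y ≈ 89.7 km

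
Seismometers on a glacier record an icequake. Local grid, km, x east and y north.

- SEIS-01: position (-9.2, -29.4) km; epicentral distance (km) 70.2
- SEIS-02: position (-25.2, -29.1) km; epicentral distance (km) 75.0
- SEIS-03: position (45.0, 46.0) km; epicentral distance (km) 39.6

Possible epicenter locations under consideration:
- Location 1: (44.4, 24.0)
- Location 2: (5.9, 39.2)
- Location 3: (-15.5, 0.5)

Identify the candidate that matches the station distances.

For each candidate, compare |candidate − station| to the reported distance:
Location 1: residuals SEIS-01 5.5, SEIS-02 12.5, SEIS-03 17.6 → max 17.6 km
Location 2: residuals SEIS-01 0.0, SEIS-02 0.0, SEIS-03 0.1 → max 0.1 km
Location 3: residuals SEIS-01 39.6, SEIS-02 43.9, SEIS-03 36.1 → max 43.9 km
Only Location 2 has all residuals ≈ 0.

Location 2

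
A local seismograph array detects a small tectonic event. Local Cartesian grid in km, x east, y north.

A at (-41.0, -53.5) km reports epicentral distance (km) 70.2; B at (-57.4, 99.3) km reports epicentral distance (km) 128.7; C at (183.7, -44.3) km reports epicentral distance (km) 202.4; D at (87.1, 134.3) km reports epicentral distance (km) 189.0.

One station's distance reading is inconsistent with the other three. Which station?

Solve using three stations at a time. Using B, C, D (subtract circle equations pairwise → linear system) gives (x, y) ≈ (-17.6, -23.1).
Distances from that point to each station vs reported:
  A: calculated 38.4 vs reported 70.2 → residual 31.8 km
  B: calculated 128.7 vs reported 128.7 → residual 0.0 km
  C: calculated 202.4 vs reported 202.4 → residual 0.0 km
  D: calculated 189.0 vs reported 189.0 → residual 0.0 km
B, C, D are mutually consistent (residuals ≈ 0); A is off by 31.8 km.

A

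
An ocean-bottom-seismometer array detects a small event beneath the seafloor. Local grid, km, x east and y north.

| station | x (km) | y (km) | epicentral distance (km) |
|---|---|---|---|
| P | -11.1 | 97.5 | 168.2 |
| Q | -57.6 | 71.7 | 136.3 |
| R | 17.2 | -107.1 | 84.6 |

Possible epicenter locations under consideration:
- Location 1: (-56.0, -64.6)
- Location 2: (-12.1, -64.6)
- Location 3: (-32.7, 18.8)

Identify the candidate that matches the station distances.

For each candidate, compare |candidate − station| to the reported distance:
Location 1: residuals P 0.0, Q 0.0, R 0.0 → max 0.0 km
Location 2: residuals P 6.1, Q 7.4, R 33.0 → max 33.0 km
Location 3: residuals P 86.6, Q 77.8, R 50.8 → max 86.6 km
Only Location 1 has all residuals ≈ 0.

Location 1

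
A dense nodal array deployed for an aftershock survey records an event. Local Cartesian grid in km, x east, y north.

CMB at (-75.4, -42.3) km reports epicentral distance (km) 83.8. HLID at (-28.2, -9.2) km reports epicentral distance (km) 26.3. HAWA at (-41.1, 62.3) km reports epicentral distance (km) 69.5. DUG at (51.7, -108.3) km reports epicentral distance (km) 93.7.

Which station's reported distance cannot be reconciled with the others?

DUG

Solve using three stations at a time. Using CMB, HLID, HAWA (subtract circle equations pairwise → linear system) gives (x, y) ≈ (-4.9, 3.0).
Distances from that point to each station vs reported:
  CMB: calculated 83.8 vs reported 83.8 → residual 0.0 km
  HLID: calculated 26.3 vs reported 26.3 → residual 0.0 km
  HAWA: calculated 69.5 vs reported 69.5 → residual 0.0 km
  DUG: calculated 124.8 vs reported 93.7 → residual 31.1 km
CMB, HLID, HAWA are mutually consistent (residuals ≈ 0); DUG is off by 31.1 km.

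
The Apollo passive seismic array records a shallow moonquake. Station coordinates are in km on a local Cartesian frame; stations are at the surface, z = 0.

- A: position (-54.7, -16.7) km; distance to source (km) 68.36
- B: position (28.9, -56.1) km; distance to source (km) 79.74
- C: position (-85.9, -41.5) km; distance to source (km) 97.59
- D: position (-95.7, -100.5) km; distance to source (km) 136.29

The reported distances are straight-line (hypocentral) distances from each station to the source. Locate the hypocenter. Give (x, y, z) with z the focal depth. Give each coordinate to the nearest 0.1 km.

Each station gives a sphere (x−x_i)² + (y−y_i)² + z² = d_i² (stations at z=0).
Subtracting the A sphere from B and C: z² cancels, leaving linear equations in x and y:
167.2 x − 78.8 y = -973.94
-62.4 x − 49.6 y = 979.36
Solving: x ≈ -9.499, y ≈ -7.795 km (keep extra digits for the depth step; rounded: -9.5, -7.8).
Then from the A sphere: z² = 68.36² − (x + 54.7)² − (y + 16.7)² with x = -9.499, y = -7.795, so z ≈ 50.504 ≈ 50.5 km.

x ≈ -9.5 km, y ≈ -7.8 km, depth ≈ 50.5 km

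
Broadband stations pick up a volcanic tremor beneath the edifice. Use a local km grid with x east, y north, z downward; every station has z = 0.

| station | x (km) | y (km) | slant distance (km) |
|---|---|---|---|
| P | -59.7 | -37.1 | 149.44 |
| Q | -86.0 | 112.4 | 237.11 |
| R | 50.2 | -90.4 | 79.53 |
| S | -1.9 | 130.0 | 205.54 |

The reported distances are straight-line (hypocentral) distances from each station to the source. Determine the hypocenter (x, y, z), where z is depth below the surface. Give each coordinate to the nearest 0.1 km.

Each station gives a sphere (x−x_i)² + (y−y_i)² + z² = d_i² (stations at z=0).
Subtracting the P sphere from Q and R: z² cancels, leaving linear equations in x and y:
-52.6 x + 299.0 y = -18799.58
219.8 x − 106.6 y = 21758.99
Solving: x ≈ 74.891, y ≈ -49.700 km (keep extra digits for the depth step; rounded: 74.9, -49.7).
Then from the P sphere: z² = 149.44² − (x + 59.7)² − (y + 37.1)² with x = 74.891, y = -49.700, so z ≈ 63.709 ≈ 63.7 km.

x ≈ 74.9 km, y ≈ -49.7 km, depth ≈ 63.7 km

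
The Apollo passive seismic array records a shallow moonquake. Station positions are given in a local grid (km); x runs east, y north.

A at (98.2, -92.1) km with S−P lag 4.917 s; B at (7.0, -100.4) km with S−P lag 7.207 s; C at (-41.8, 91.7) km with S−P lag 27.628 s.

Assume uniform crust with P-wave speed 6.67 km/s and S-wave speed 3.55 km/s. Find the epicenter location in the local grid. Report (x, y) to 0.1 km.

x ≈ 60.9 km, y ≈ -91.1 km

Distance from S−P lag: d = Δt · v_P v_S / (v_P − v_S) = Δt · (6.67·3.55)/(6.67−3.55) ≈ 7.5893·Δt.
So d_A = 37.32, d_B = 54.70, d_C = 209.68 km.
Circle about each station: (x − 98.2)² + (y + 92.1)² = 37.32²; (x − 7.0)² + (y + 100.4)² = 54.70²; (x + 41.8)² + (y − 91.7)² = 209.68².
Subtracting the A equation from the B and C equations removes the quadratic terms:
-182.4 x − 16.6 y = -9595.80
-280.0 x + 367.6 y = -50542.44
Solving the 2×2 system: x ≈ 60.9, y ≈ -91.1 km.
Check against A (with the unrounded x, y): √((x − 98.2)²+(y + 92.1)²) = 37.31 ≈ 37.32 km. ✓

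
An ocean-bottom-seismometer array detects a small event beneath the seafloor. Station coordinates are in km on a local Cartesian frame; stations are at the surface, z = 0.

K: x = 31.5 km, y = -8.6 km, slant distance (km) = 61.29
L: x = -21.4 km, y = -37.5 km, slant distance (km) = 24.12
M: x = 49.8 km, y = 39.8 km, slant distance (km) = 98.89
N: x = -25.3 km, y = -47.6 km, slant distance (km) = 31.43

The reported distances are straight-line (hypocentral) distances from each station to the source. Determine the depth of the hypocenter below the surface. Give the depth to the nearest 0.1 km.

depth ≈ 17.5 km

Each station gives a sphere (x−x_i)² + (y−y_i)² + z² = d_i² (stations at z=0).
Subtracting the K sphere from L and M: z² cancels, leaving linear equations in x and y:
-105.8 x − 57.8 y = 3972.69
36.6 x + 96.8 y = -3024.90
Solving: x ≈ -25.808, y ≈ -21.491 km (keep extra digits for the depth step; rounded: -25.8, -21.5).
Then from the K sphere: z² = 61.29² − (x − 31.5)² − (y + 8.6)² with x = -25.808, y = -21.491, so z ≈ 17.495 ≈ 17.5 km.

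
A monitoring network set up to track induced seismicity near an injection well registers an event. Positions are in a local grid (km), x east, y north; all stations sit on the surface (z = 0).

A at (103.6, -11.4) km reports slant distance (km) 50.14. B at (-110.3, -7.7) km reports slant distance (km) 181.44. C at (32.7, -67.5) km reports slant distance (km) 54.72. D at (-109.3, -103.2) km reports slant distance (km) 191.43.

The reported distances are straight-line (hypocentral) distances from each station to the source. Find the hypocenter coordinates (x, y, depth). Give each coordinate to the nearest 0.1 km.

Each station gives a sphere (x−x_i)² + (y−y_i)² + z² = d_i² (stations at z=0).
Subtracting the A sphere from B and C: z² cancels, leaving linear equations in x and y:
-427.8 x + 7.4 y = -29043.99
-141.8 x − 112.2 y = -5717.64
Solving: x ≈ 67.302, y ≈ -34.098 km (keep extra digits for the depth step; rounded: 67.3, -34.1).
Then from the A sphere: z² = 50.14² − (x − 103.6)² − (y + 11.4)² with x = 67.302, y = -34.098, so z ≈ 26.101 ≈ 26.1 km.

x ≈ 67.3 km, y ≈ -34.1 km, depth ≈ 26.1 km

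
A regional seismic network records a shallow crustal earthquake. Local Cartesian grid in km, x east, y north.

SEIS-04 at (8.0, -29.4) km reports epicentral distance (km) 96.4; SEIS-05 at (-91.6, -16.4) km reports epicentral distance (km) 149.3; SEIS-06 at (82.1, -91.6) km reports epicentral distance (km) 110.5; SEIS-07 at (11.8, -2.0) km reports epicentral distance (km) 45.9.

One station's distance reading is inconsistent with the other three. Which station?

Solve using three stations at a time. Using SEIS-05, SEIS-06, SEIS-07 (subtract circle equations pairwise → linear system) gives (x, y) ≈ (54.3, 15.3).
Distances from that point to each station vs reported:
  SEIS-04: calculated 64.4 vs reported 96.4 → residual 32.0 km
  SEIS-05: calculated 149.3 vs reported 149.3 → residual 0.0 km
  SEIS-06: calculated 110.5 vs reported 110.5 → residual 0.0 km
  SEIS-07: calculated 45.9 vs reported 45.9 → residual 0.0 km
SEIS-05, SEIS-06, SEIS-07 are mutually consistent (residuals ≈ 0); SEIS-04 is off by 32.0 km.

SEIS-04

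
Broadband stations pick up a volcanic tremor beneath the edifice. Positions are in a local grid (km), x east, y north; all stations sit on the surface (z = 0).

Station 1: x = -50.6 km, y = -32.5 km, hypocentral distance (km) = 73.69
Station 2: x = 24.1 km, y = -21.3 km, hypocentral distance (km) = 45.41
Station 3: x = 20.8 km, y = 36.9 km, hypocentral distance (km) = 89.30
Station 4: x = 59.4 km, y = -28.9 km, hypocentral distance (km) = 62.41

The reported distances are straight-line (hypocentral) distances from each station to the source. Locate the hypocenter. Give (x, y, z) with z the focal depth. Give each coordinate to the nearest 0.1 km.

Each station gives a sphere (x−x_i)² + (y−y_i)² + z² = d_i² (stations at z=0).
Subtracting the Station 1 sphere from Station 2 and Station 3: z² cancels, leaving linear equations in x and y:
149.4 x + 22.4 y = 786.04
142.8 x + 138.8 y = -4366.63
Solving: x ≈ 11.798, y ≈ -43.598 km (keep extra digits for the depth step; rounded: 11.8, -43.6).
Then from the Station 1 sphere: z² = 73.69² − (x + 50.6)² − (y + 32.5)² with x = 11.798, y = -43.598, so z ≈ 37.597 ≈ 37.6 km.
Check against Station 4 (with the unrounded solution): distance 62.41 ≈ 62.41 km. ✓

x ≈ 11.8 km, y ≈ -43.6 km, depth ≈ 37.6 km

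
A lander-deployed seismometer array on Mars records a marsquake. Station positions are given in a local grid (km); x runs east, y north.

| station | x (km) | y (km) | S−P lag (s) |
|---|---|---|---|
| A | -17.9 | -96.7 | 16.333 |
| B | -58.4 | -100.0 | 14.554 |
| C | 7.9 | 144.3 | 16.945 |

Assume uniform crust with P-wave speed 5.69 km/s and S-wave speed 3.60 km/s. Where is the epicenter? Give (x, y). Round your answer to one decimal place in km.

(-113.9, 31.4)

Distance from S−P lag: d = Δt · v_P v_S / (v_P − v_S) = Δt · (5.69·3.60)/(5.69−3.60) ≈ 9.8010·Δt.
So d_A = 160.08, d_B = 142.64, d_C = 166.08 km.
Circle about each station: (x + 17.9)² + (y + 96.7)² = 160.08²; (x + 58.4)² + (y + 100.0)² = 142.64²; (x − 7.9)² + (y − 144.3)² = 166.08².
Subtracting pairs of circle equations eliminates x²+y² and gives linear equations (the radical axes):
-81.0 x − 6.6 y = 9018.70
51.6 x + 482.0 y = 9256.64
Solving the 2×2 system: x ≈ -113.9, y ≈ 31.4 km.
Check against A (with the unrounded x, y): √((x + 17.9)²+(y + 96.7)²) = 160.08 ≈ 160.08 km. ✓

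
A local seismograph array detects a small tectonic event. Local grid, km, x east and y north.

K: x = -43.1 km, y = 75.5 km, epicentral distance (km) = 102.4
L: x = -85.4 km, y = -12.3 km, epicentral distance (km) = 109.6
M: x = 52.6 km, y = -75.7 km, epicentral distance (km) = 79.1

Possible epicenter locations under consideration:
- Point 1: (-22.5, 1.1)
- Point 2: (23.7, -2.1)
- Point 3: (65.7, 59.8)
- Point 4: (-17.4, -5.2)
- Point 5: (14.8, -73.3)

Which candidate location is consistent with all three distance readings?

For each candidate, compare |candidate − station| to the reported distance:
Point 1: residuals K 25.2, L 45.3, M 28.3 → max 45.3 km
Point 2: residuals K 0.0, L 0.0, M 0.0 → max 0.0 km
Point 3: residuals K 7.5, L 57.8, M 57.0 → max 57.8 km
Point 4: residuals K 17.7, L 41.2, M 20.2 → max 41.2 km
Point 5: residuals K 57.3, L 7.7, M 41.2 → max 57.3 km
Only Point 2 has all residuals ≈ 0.

Point 2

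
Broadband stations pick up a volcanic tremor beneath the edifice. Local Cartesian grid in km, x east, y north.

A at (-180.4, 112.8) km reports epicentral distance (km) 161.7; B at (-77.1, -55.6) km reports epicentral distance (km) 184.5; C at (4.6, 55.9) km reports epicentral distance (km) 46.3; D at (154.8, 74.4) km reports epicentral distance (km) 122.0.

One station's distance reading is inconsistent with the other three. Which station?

A

Solve using three stations at a time. Using B, C, D (subtract circle equations pairwise → linear system) gives (x, y) ≈ (34.0, 91.7).
Distances from that point to each station vs reported:
  A: calculated 215.5 vs reported 161.7 → residual 53.8 km
  B: calculated 184.5 vs reported 184.5 → residual 0.0 km
  C: calculated 46.3 vs reported 46.3 → residual 0.0 km
  D: calculated 122.0 vs reported 122.0 → residual 0.0 km
B, C, D are mutually consistent (residuals ≈ 0); A is off by 53.8 km.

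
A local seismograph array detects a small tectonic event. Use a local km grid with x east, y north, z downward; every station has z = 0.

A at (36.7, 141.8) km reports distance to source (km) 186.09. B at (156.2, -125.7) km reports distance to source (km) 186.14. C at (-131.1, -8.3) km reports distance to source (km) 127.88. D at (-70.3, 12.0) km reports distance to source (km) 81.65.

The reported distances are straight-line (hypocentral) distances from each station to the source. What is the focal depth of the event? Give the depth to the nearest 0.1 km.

Each station gives a sphere (x−x_i)² + (y−y_i)² + z² = d_i² (stations at z=0).
Subtracting the A sphere from B and C: z² cancels, leaving linear equations in x and y:
239.0 x − 535.0 y = 18726.19
-335.6 x − 300.2 y = 14078.16
Solving: x ≈ -7.602, y ≈ -38.398 km (keep extra digits for the depth step; rounded: -7.6, -38.4).
Then from the A sphere: z² = 186.09² − (x − 36.7)² − (y − 141.8)² with x = -7.602, y = -38.398, so z ≈ 13.982 ≈ 14.0 km.

14.0 km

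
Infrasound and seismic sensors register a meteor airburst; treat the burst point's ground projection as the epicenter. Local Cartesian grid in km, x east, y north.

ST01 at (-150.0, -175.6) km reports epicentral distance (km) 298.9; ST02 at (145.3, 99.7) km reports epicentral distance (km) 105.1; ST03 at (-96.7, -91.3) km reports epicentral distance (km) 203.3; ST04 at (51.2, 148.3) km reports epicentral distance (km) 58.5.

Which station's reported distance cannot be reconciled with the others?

Solve using three stations at a time. Using ST01, ST02, ST03 (subtract circle equations pairwise → linear system) gives (x, y) ≈ (64.5, 32.5).
Distances from that point to each station vs reported:
  ST01: calculated 298.9 vs reported 298.9 → residual 0.0 km
  ST02: calculated 105.1 vs reported 105.1 → residual 0.0 km
  ST03: calculated 203.3 vs reported 203.3 → residual 0.0 km
  ST04: calculated 116.5 vs reported 58.5 → residual 58.0 km
ST01, ST02, ST03 are mutually consistent (residuals ≈ 0); ST04 is off by 58.0 km.

ST04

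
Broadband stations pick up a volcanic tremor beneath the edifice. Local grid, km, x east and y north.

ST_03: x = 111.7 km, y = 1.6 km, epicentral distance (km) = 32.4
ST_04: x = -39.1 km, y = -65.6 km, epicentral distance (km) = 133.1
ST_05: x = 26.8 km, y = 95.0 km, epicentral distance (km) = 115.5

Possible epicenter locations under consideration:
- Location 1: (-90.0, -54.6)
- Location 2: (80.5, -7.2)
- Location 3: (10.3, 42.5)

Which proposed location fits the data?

Location 2

For each candidate, compare |candidate − station| to the reported distance:
Location 1: residuals ST_03 177.0, ST_04 81.0, ST_05 74.3 → max 177.0 km
Location 2: residuals ST_03 0.0, ST_04 0.0, ST_05 0.1 → max 0.1 km
Location 3: residuals ST_03 76.9, ST_04 14.2, ST_05 60.5 → max 76.9 km
Only Location 2 has all residuals ≈ 0.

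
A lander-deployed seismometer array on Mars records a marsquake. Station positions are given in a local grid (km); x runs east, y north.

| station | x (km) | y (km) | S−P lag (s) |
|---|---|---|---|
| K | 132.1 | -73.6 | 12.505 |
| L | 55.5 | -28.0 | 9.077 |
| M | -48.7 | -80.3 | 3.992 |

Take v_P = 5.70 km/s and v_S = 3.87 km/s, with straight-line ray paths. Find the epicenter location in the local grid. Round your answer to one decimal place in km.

(-13.4, -113.0)

Distance from S−P lag: d = Δt · v_P v_S / (v_P − v_S) = Δt · (5.70·3.87)/(5.70−3.87) ≈ 12.0541·Δt.
So d_K = 150.74, d_L = 109.42, d_M = 48.12 km.
Circle about each station: (x − 132.1)² + (y + 73.6)² = 150.74²; (x − 55.5)² + (y + 28.0)² = 109.42²; (x + 48.7)² + (y + 80.3)² = 48.12².
Subtracting the K equation from the L and M equations removes the quadratic terms:
-153.2 x + 91.2 y = -8253.31
-361.6 x − 13.4 y = 6359.42
Solving the 2×2 system: x ≈ -13.4, y ≈ -113.0 km.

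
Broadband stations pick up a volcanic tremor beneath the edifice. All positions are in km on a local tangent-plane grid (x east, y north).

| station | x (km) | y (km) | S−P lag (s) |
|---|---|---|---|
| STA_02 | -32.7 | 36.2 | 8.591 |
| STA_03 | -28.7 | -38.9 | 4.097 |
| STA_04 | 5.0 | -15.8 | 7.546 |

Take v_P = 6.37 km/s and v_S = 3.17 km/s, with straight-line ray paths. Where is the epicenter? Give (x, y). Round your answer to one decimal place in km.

(-42.6, -17.1)

Distance from S−P lag: d = Δt · v_P v_S / (v_P − v_S) = Δt · (6.37·3.17)/(6.37−3.17) ≈ 6.3103·Δt.
So d_STA_02 = 54.21, d_STA_03 = 25.85, d_STA_04 = 47.62 km.
Circle about each station: (x + 32.7)² + (y − 36.2)² = 54.21²; (x + 28.7)² + (y + 38.9)² = 25.85²; (x − 5.0)² + (y + 15.8)² = 47.62².
Subtracting pairs of circle equations eliminates x²+y² and gives linear equations (the radical axes):
8.0 x − 150.2 y = 2227.67
75.4 x − 104.0 y = -1434.03
Solving the 2×2 system: x ≈ -42.6, y ≈ -17.1 km.
Check against STA_02 (with the unrounded x, y): √((x + 32.7)²+(y − 36.2)²) = 54.21 ≈ 54.21 km. ✓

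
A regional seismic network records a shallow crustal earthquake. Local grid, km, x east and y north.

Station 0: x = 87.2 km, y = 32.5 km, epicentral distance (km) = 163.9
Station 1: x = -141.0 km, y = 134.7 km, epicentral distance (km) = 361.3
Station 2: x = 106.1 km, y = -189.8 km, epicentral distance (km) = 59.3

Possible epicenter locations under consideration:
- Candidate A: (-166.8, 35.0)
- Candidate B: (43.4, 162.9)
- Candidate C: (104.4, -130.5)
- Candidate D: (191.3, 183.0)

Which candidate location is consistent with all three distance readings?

For each candidate, compare |candidate − station| to the reported distance:
Candidate A: residuals Station 0 90.1, Station 1 258.3, Station 2 294.3 → max 294.3 km
Candidate B: residuals Station 0 26.3, Station 1 174.8, Station 2 298.9 → max 298.9 km
Candidate C: residuals Station 0 0.0, Station 1 0.0, Station 2 0.0 → max 0.0 km
Candidate D: residuals Station 0 19.1, Station 1 25.5, Station 2 323.1 → max 323.1 km
Only Candidate C has all residuals ≈ 0.

Candidate C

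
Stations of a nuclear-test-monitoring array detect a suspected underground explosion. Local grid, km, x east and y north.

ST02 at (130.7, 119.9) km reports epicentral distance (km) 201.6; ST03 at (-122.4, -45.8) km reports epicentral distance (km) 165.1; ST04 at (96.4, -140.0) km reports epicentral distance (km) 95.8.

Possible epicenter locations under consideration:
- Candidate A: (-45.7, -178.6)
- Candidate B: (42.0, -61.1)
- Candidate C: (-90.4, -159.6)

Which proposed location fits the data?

Candidate B

For each candidate, compare |candidate − station| to the reported distance:
Candidate A: residuals ST02 145.1, ST03 11.7, ST04 51.4 → max 145.1 km
Candidate B: residuals ST02 0.0, ST03 0.0, ST04 0.0 → max 0.0 km
Candidate C: residuals ST02 154.8, ST03 46.9, ST04 92.0 → max 154.8 km
Only Candidate B has all residuals ≈ 0.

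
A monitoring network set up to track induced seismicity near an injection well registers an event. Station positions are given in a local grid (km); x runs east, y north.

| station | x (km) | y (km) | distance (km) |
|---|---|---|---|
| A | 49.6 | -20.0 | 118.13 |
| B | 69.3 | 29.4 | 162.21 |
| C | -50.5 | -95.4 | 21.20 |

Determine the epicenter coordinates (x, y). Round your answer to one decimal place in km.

(-55.1, -74.7)

Circle about each station: (x − 49.6)² + (y + 20.0)² = 118.13²; (x − 69.3)² + (y − 29.4)² = 162.21²; (x + 50.5)² + (y + 95.4)² = 21.20².
Subtracting the A equation from the B and C equations removes the quadratic terms:
39.4 x + 98.8 y = -9550.70
-200.2 x − 150.8 y = 22296.51
Solving the 2×2 system: x ≈ -55.1, y ≈ -74.7 km.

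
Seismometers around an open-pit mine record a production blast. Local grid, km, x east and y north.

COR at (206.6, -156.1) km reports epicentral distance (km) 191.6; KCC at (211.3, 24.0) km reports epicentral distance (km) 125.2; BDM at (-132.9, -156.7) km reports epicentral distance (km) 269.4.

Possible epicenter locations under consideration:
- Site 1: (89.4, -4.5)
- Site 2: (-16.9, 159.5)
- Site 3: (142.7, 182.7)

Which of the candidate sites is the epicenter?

For each candidate, compare |candidate − station| to the reported distance:
Site 1: residuals COR 0.0, KCC 0.0, BDM 0.0 → max 0.0 km
Site 2: residuals COR 195.1, KCC 140.2, BDM 67.4 → max 195.1 km
Site 3: residuals COR 153.2, KCC 47.7, BDM 167.8 → max 167.8 km
Only Site 1 has all residuals ≈ 0.

Site 1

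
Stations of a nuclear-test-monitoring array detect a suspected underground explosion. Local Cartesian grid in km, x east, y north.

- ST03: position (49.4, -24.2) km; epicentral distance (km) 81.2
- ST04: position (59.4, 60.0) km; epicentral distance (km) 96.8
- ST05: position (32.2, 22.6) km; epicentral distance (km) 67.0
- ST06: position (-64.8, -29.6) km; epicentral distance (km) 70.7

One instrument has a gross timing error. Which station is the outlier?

ST03

Solve using three stations at a time. Using ST04, ST05, ST06 (subtract circle equations pairwise → linear system) gives (x, y) ≈ (-33.8, 34.0).
Distances from that point to each station vs reported:
  ST03: calculated 101.5 vs reported 81.2 → residual 20.3 km
  ST04: calculated 96.8 vs reported 96.8 → residual 0.0 km
  ST05: calculated 67.0 vs reported 67.0 → residual 0.0 km
  ST06: calculated 70.7 vs reported 70.7 → residual 0.0 km
ST04, ST05, ST06 are mutually consistent (residuals ≈ 0); ST03 is off by 20.3 km.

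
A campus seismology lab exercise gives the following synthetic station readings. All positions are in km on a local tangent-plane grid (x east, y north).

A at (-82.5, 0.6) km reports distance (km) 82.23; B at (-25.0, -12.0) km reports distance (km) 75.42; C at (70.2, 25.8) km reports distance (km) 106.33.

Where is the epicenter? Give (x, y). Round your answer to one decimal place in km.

-29.3 km east, 63.3 km north

Circle about each station: (x + 82.5)² + (y − 0.6)² = 82.23²; (x + 25.0)² + (y + 12.0)² = 75.42²; (x − 70.2)² + (y − 25.8)² = 106.33².
Subtracting pairs of circle equations eliminates x²+y² and gives linear equations (the radical axes):
115.0 x − 25.2 y = -4964.01
305.4 x + 50.4 y = -5757.23
Solving the 2×2 system: x ≈ -29.3, y ≈ 63.3 km.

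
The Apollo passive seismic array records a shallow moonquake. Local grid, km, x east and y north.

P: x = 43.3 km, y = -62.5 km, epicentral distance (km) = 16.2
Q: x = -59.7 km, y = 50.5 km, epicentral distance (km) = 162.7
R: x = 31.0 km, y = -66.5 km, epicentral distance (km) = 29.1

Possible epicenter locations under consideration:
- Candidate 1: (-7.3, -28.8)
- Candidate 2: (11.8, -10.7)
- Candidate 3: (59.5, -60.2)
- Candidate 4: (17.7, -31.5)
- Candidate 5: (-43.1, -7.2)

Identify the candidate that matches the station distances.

Candidate 3

For each candidate, compare |candidate − station| to the reported distance:
Candidate 1: residuals P 44.6, Q 67.7, R 24.6 → max 67.7 km
Candidate 2: residuals P 44.4, Q 68.6, R 29.9 → max 68.6 km
Candidate 3: residuals P 0.2, Q 0.0, R 0.1 → max 0.2 km
Candidate 4: residuals P 24.0, Q 49.9, R 8.3 → max 49.9 km
Candidate 5: residuals P 86.4, Q 102.7, R 65.8 → max 102.7 km
Only Candidate 3 has all residuals ≈ 0.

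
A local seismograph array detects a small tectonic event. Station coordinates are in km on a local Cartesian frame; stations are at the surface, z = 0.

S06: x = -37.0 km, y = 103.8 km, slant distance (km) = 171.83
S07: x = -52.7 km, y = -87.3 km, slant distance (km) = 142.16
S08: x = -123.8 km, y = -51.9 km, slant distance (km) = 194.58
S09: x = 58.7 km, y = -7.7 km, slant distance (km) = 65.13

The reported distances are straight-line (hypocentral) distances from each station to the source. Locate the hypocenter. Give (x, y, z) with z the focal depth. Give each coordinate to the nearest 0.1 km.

x ≈ 58.3 km, y ≈ -24.6 km, depth ≈ 62.9 km

Each station gives a sphere (x−x_i)² + (y−y_i)² + z² = d_i² (stations at z=0).
Subtracting the S06 sphere from S07 and S08: z² cancels, leaving linear equations in x and y:
-31.4 x − 382.2 y = 7571.22
-173.6 x − 311.4 y = -2459.22
Solving: x ≈ 58.290, y ≈ -24.598 km (keep extra digits for the depth step; rounded: 58.3, -24.6).
Then from the S06 sphere: z² = 171.83² − (x + 37.0)² − (y − 103.8)² with x = 58.290, y = -24.598, so z ≈ 62.923 ≈ 62.9 km.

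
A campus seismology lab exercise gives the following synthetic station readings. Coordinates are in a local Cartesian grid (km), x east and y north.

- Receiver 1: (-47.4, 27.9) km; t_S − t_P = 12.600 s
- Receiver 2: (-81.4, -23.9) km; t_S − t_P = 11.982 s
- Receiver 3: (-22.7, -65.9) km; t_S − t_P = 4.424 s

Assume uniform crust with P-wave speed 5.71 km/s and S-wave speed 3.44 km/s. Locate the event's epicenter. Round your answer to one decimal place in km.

Distance from S−P lag: d = Δt · v_P v_S / (v_P − v_S) = Δt · (5.71·3.44)/(5.71−3.44) ≈ 8.6530·Δt.
So d_Receiver 1 = 109.03, d_Receiver 2 = 103.68, d_Receiver 3 = 38.28 km.
Circle about each station: (x + 47.4)² + (y − 27.9)² = 109.03²; (x + 81.4)² + (y + 23.9)² = 103.68²; (x + 22.7)² + (y + 65.9)² = 38.28².
Subtracting the Receiver 1 equation from the Receiver 2 and Receiver 3 equations removes the quadratic terms:
-68.0 x − 103.6 y = 5310.00
49.4 x − 187.6 y = 12255.11
Solving the 2×2 system: x ≈ 15.3, y ≈ -61.3 km.

(15.3, -61.3)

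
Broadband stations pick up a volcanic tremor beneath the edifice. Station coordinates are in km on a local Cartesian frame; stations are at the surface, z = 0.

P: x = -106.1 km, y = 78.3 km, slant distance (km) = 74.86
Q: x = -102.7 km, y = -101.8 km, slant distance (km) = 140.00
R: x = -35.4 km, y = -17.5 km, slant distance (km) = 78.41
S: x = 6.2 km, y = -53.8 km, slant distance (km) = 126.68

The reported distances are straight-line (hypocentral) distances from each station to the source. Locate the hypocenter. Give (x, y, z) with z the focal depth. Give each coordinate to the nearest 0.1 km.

Each station gives a sphere (x−x_i)² + (y−y_i)² + z² = d_i² (stations at z=0).
Subtracting the P sphere from Q and R: z² cancels, leaving linear equations in x and y:
6.8 x − 360.2 y = -10473.55
141.4 x − 191.6 y = -16372.80
Solving: x ≈ -78.396, y ≈ 27.597 km (keep extra digits for the depth step; rounded: -78.4, 27.6).
Then from the P sphere: z² = 74.86² − (x + 106.1)² − (y − 78.3)² with x = -78.396, y = 27.597, so z ≈ 47.600 ≈ 47.6 km.
Check against S (with the unrounded solution): distance 126.68 ≈ 126.68 km. ✓

x ≈ -78.4 km, y ≈ 27.6 km, depth ≈ 47.6 km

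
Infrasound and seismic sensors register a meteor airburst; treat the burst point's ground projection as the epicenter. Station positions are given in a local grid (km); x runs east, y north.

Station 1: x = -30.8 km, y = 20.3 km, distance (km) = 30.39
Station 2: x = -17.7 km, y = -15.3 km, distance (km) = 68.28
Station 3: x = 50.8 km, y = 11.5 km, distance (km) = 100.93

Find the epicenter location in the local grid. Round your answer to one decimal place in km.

Circle about each station: (x + 30.8)² + (y − 20.3)² = 30.39²; (x + 17.7)² + (y + 15.3)² = 68.28²; (x − 50.8)² + (y − 11.5)² = 100.93².
Subtracting pairs of circle equations eliminates x²+y² and gives linear equations (the radical axes):
26.2 x − 71.2 y = -4551.96
163.2 x − 17.6 y = -7911.15
Solving the 2×2 system: x ≈ -43.3, y ≈ 48.0 km.
Check against Station 1 (with the unrounded x, y): √((x + 30.8)²+(y − 20.3)²) = 30.39 ≈ 30.39 km. ✓

x ≈ -43.3 km, y ≈ 48.0 km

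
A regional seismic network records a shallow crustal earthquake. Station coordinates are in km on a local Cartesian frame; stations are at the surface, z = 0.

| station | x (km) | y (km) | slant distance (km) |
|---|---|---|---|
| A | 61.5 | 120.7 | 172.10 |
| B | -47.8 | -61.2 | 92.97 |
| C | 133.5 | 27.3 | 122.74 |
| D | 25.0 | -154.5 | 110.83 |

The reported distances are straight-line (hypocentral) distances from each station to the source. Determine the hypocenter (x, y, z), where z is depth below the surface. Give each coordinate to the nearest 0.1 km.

x ≈ 40.3 km, y ≈ -48.0 km, depth ≈ 26.6 km

Each station gives a sphere (x−x_i)² + (y−y_i)² + z² = d_i² (stations at z=0).
Subtracting the A sphere from B and C: z² cancels, leaving linear equations in x and y:
-218.6 x − 363.8 y = 8654.53
144.0 x − 186.8 y = 14770.10
Solving: x ≈ 40.299, y ≈ -48.004 km (keep extra digits for the depth step; rounded: 40.3, -48.0).
Then from the A sphere: z² = 172.10² − (x − 61.5)² − (y − 120.7)² with x = 40.299, y = -48.004, so z ≈ 26.606 ≈ 26.6 km.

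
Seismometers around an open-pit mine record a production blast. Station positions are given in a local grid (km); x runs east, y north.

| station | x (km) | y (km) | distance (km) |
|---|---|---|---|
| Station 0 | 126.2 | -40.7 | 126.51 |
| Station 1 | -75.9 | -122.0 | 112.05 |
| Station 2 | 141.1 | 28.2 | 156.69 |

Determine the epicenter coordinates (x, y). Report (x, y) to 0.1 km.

-0.3 km east, -39.3 km north

Circle about each station: (x − 126.2)² + (y + 40.7)² = 126.51²; (x + 75.9)² + (y + 122.0)² = 112.05²; (x − 141.1)² + (y − 28.2)² = 156.69².
Subtracting pairs of circle equations eliminates x²+y² and gives linear equations (the radical axes):
-404.2 x − 162.6 y = 6511.46
29.8 x + 137.8 y = -5425.46
Solving the 2×2 system: x ≈ -0.3, y ≈ -39.3 km.
Check against Station 0 (with the unrounded x, y): √((x − 126.2)²+(y + 40.7)²) = 126.50 ≈ 126.51 km. ✓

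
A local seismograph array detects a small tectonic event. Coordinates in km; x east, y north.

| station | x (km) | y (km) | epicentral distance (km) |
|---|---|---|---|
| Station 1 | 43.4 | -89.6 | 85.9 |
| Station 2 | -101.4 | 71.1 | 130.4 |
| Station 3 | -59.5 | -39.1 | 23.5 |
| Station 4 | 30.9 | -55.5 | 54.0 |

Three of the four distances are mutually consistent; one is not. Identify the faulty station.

Solve using three stations at a time. Using Station 1, Station 2, Station 4 (subtract circle equations pairwise → linear system) gives (x, y) ≈ (-14.3, -26.0).
Distances from that point to each station vs reported:
  Station 1: calculated 85.9 vs reported 85.9 → residual 0.0 km
  Station 2: calculated 130.4 vs reported 130.4 → residual 0.0 km
  Station 3: calculated 47.0 vs reported 23.5 → residual 23.5 km
  Station 4: calculated 54.0 vs reported 54.0 → residual 0.0 km
Station 1, Station 2, Station 4 are mutually consistent (residuals ≈ 0); Station 3 is off by 23.5 km.

Station 3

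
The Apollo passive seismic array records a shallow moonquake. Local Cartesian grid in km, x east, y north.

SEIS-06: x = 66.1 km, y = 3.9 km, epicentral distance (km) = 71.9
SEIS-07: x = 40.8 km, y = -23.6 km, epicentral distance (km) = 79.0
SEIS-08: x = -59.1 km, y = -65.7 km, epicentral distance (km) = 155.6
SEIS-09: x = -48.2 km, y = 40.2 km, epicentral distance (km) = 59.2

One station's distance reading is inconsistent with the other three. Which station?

Solve using three stations at a time. Using SEIS-06, SEIS-07, SEIS-09 (subtract circle equations pairwise → linear system) gives (x, y) ≈ (10.3, 49.3).
Distances from that point to each station vs reported:
  SEIS-06: calculated 71.9 vs reported 71.9 → residual 0.0 km
  SEIS-07: calculated 79.0 vs reported 79.0 → residual 0.0 km
  SEIS-08: calculated 134.3 vs reported 155.6 → residual 21.3 km
  SEIS-09: calculated 59.2 vs reported 59.2 → residual 0.0 km
SEIS-06, SEIS-07, SEIS-09 are mutually consistent (residuals ≈ 0); SEIS-08 is off by 21.3 km.

SEIS-08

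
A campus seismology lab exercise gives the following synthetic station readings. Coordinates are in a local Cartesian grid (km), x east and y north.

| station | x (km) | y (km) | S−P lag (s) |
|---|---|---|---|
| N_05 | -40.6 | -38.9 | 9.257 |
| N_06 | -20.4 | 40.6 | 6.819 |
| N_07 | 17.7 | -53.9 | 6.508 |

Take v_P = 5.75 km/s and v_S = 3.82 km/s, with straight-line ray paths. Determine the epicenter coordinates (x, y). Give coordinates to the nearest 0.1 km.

Distance from S−P lag: d = Δt · v_P v_S / (v_P − v_S) = Δt · (5.75·3.82)/(5.75−3.82) ≈ 11.3808·Δt.
So d_N_05 = 105.35, d_N_06 = 77.61, d_N_07 = 74.07 km.
Circle about each station: (x + 40.6)² + (y + 38.9)² = 105.35²; (x + 20.4)² + (y − 40.6)² = 77.61²; (x − 17.7)² + (y + 53.9)² = 74.07².
Subtracting pairs of circle equations eliminates x²+y² and gives linear equations (the radical axes):
40.4 x + 159.0 y = 3978.26
116.6 x − 30.0 y = 5669.19
Solving the 2×2 system: x ≈ 51.7, y ≈ 11.9 km.
Check against N_05 (with the unrounded x, y): √((x + 40.6)²+(y + 38.9)²) = 105.33 ≈ 105.35 km. ✓

(51.7, 11.9)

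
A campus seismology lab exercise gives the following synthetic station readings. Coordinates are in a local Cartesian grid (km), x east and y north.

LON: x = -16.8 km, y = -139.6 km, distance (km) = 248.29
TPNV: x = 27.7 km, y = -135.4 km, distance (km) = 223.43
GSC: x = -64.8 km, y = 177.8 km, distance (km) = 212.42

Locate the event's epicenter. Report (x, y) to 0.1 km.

117.7 km east, 69.1 km north

Circle about each station: (x + 16.8)² + (y + 139.6)² = 248.29²; (x − 27.7)² + (y + 135.4)² = 223.43²; (x + 64.8)² + (y − 177.8)² = 212.42².
Subtracting the LON equation from the TPNV and GSC equations removes the quadratic terms:
89.0 x + 8.4 y = 11057.01
-96.0 x + 634.8 y = 32567.15
Solving the 2×2 system: x ≈ 117.7, y ≈ 69.1 km.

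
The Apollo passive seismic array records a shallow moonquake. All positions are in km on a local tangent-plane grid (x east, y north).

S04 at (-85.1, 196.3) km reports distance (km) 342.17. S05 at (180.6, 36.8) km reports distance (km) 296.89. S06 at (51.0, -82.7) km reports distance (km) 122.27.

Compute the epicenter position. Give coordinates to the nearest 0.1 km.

x ≈ -54.5 km, y ≈ -144.5 km

Circle about each station: (x + 85.1)² + (y − 196.3)² = 342.17²; (x − 180.6)² + (y − 36.8)² = 296.89²; (x − 51.0)² + (y + 82.7)² = 122.27².
Subtracting pairs of circle equations eliminates x²+y² and gives linear equations (the radical axes):
531.4 x − 319.0 y = 17131.54
272.2 x − 558.0 y = 65794.95
Solving the 2×2 system: x ≈ -54.5, y ≈ -144.5 km.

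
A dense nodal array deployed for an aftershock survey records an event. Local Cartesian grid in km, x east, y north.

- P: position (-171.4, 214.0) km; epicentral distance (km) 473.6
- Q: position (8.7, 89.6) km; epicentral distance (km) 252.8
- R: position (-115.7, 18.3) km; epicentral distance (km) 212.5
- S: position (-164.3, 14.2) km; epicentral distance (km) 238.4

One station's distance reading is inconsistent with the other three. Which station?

Solve using three stations at a time. Using Q, R, S (subtract circle equations pairwise → linear system) gives (x, y) ≈ (-4.8, -162.6).
Distances from that point to each station vs reported:
  P: calculated 411.8 vs reported 473.6 → residual 61.8 km
  Q: calculated 252.5 vs reported 252.8 → residual 0.3 km
  R: calculated 212.2 vs reported 212.5 → residual 0.3 km
  S: calculated 238.1 vs reported 238.4 → residual 0.3 km
Q, R, S are mutually consistent (residuals ≈ 0); P is off by 61.8 km.

P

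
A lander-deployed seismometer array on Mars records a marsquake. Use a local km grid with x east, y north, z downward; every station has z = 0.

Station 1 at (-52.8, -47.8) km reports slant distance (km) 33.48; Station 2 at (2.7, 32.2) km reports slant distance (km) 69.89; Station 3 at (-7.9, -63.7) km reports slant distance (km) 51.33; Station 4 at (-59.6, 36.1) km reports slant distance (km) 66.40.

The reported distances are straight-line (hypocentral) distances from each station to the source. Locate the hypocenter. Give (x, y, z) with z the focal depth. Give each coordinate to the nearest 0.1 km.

Each station gives a sphere (x−x_i)² + (y−y_i)² + z² = d_i² (stations at z=0).
Subtracting the Station 1 sphere from Station 2 and Station 3: z² cancels, leaving linear equations in x and y:
111.0 x + 160.0 y = -7792.25
89.8 x − 31.8 y = -2466.44
Solving: x ≈ -35.894, y ≈ -23.800 km (keep extra digits for the depth step; rounded: -35.9, -23.8).
Then from the Station 1 sphere: z² = 33.48² − (x + 52.8)² − (y + 47.8)² with x = -35.894, y = -23.800, so z ≈ 16.097 ≈ 16.1 km.

(-35.9, -23.8, 16.1)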